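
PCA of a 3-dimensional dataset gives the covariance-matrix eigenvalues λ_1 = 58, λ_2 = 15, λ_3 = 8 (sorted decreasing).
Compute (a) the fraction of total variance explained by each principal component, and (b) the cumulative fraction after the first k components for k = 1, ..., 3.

Step 1 — total variance = trace(Sigma) = Σ λ_i = 58 + 15 + 8 = 81.

Step 2 — fraction explained by component i = λ_i / Σ λ:
  PC1: 58/81 = 0.716
  PC2: 15/81 = 0.1852
  PC3: 8/81 = 0.0988

Step 3 — cumulative fraction after k components = (λ_1 + ... + λ_k) / Σ λ:
  k = 1: 58/81 = 0.716
  k = 2: (58 + 15)/81 = 73/81 = 0.9012
  k = 3: (58 + 15 + 8)/81 = 81/81 = 1

Summary (fraction, with percent):

explained: PC1 0.716 (71.6%), PC2 0.1852 (18.52%), PC3 0.0988 (9.88%);  cumulative: 0.716, 0.9012, 1


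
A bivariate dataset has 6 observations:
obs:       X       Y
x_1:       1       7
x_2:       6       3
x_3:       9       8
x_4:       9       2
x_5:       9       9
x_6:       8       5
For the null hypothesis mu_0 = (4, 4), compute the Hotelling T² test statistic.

Step 1 — sample mean vector:
  mean(X) = (1 + 6 + 9 + 9 + 9 + 8) / 6 = 42/6 = 7
  mean(Y) = (7 + 3 + 8 + 2 + 9 + 5) / 6 = 34/6 = 5.6667
  x̄ = (7, 5.6667),  deviation x̄ - mu_0 = (7, 5.6667) - (4, 4) = (3, 1.6667).

Step 2 — sample covariance matrix, S[i,j] = (1/(n-1)) · Σ_k (x_{k,i} - mean_i) · (x_{k,j} - mean_j), divisor n-1 = 5:
  S[X,X] = ((-6)·(-6) + (-1)·(-1) + (2)·(2) + (2)·(2) + (2)·(2) + (1)·(1)) / 5 = 50/5 = 10
  S[X,Y] = ((-6)·(1.3333) + (-1)·(-2.6667) + (2)·(2.3333) + (2)·(-3.6667) + (2)·(3.3333) + (1)·(-0.6667)) / 5 = -2/5 = -0.4
  S[Y,Y] = ((1.3333)·(1.3333) + (-2.6667)·(-2.6667) + (2.3333)·(2.3333) + (-3.6667)·(-3.6667) + (3.3333)·(3.3333) + (-0.6667)·(-0.6667)) / 5 = 39.3333/5 = 7.8667
  S = [[10, -0.4],
 [-0.4, 7.8667]].

Step 3 — invert S. det(S) = 10·7.8667 - (-0.4)² = 78.5067.
  S^{-1} = (1/det) · [[d, -b], [-b, a]] = [[0.1002, 0.0051],
 [0.0051, 0.1274]].

Step 4 — quadratic form (x̄ - mu_0)^T · S^{-1} · (x̄ - mu_0):
  S^{-1} · (x̄ - mu_0) = (0.3091, 0.2276),
  (x̄ - mu_0)^T · [...] = (3)·(0.3091) + (1.6667)·(0.2276) = 1.3066.

Step 5 — scale by n: T² = 6 · 1.3066 = 7.8397.

T² ≈ 7.8397


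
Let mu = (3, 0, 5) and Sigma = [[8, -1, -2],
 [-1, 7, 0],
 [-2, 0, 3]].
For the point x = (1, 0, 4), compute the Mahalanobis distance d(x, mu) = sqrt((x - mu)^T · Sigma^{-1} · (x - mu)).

Step 1 — centre the observation: (x - mu) = (-2, 0, -1).

Step 2 — invert Sigma (cofactor / det for 3×3, or solve directly):
  Sigma^{-1} = [[0.1533, 0.0219, 0.1022],
 [0.0219, 0.146, 0.0146],
 [0.1022, 0.0146, 0.4015]].

Step 3 — form the quadratic (x - mu)^T · Sigma^{-1} · (x - mu):
  Sigma^{-1} · (x - mu) = (-0.4088, -0.0584, -0.6058).
  (x - mu)^T · [Sigma^{-1} · (x - mu)] = (-2)·(-0.4088) + (0)·(-0.0584) + (-1)·(-0.6058) = 1.4234.

Step 4 — take square root: d = √(1.4234) ≈ 1.193.

d(x, mu) = √(1.4234) ≈ 1.193


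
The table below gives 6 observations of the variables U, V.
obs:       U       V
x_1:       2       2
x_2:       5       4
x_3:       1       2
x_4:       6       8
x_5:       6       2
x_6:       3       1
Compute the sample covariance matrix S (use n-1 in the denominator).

Step 1 — column means:
  mean(U) = (2 + 5 + 1 + 6 + 6 + 3) / 6 = 23/6 = 3.8333
  mean(V) = (2 + 4 + 2 + 8 + 2 + 1) / 6 = 19/6 = 3.1667

Step 2 — sample covariance S[i,j] = (1/(n-1)) · Σ_k (x_{k,i} - mean_i) · (x_{k,j} - mean_j), with n-1 = 5.
  S[U,U] = ((-1.8333)·(-1.8333) + (1.1667)·(1.1667) + (-2.8333)·(-2.8333) + (2.1667)·(2.1667) + (2.1667)·(2.1667) + (-0.8333)·(-0.8333)) / 5 = 22.8333/5 = 4.5667
  S[U,V] = ((-1.8333)·(-1.1667) + (1.1667)·(0.8333) + (-2.8333)·(-1.1667) + (2.1667)·(4.8333) + (2.1667)·(-1.1667) + (-0.8333)·(-2.1667)) / 5 = 16.1667/5 = 3.2333
  S[V,V] = ((-1.1667)·(-1.1667) + (0.8333)·(0.8333) + (-1.1667)·(-1.1667) + (4.8333)·(4.8333) + (-1.1667)·(-1.1667) + (-2.1667)·(-2.1667)) / 5 = 32.8333/5 = 6.5667

S is symmetric (S[j,i] = S[i,j]). Assembling:

S = [[4.5667, 3.2333],
 [3.2333, 6.5667]]


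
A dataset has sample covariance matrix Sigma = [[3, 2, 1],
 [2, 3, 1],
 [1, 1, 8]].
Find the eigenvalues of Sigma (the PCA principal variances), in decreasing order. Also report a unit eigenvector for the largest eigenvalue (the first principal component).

Step 1 — characteristic polynomial p(λ) = det(λI - Sigma) = λ³ - tr·λ² + c_1·λ - det, where tr = trace, c_1 = sum of the principal 2×2 minors, det = det(Sigma):
  tr = 3 + 3 + 8 = 14,
  c_1 = (3·3 - (2)²) + (3·8 - (1)²) + (3·8 - (1)²) = 5 + 23 + 23 = 51,
  det = 3·(3·8 - (1)²) - (2)·((2)·8 - (1)·(1)) + (1)·((2)·(1) - 3·(1)) = 3·(23) - (2)·(15) + (1)·(-1) = 38.
  So p(λ) = λ³ - 14λ² + 51λ - 38.
Step 2 — look for an integer root (rational root theorem: any rational root is an integer divisor of 38). Testing λ = 1:
  p(1) = 1 - 14 + 51 - 38 = 0  ✓
  Dividing out (λ - 1): p(λ) = (λ - 1)(λ² - 13λ + 38).
Step 3 — remaining eigenvalues from the quadratic λ² - 13λ + 38 = 0:
  Δ = 13² - 4·38 = 169 - 152 = 17,  λ = (13 ± √17)/2 = (13 ± 4.1231)/2 ≈ 8.5616 or 4.4384.
  Sorted: λ_1 = 8.5616,  λ_2 = 4.4384,  λ_3 = 1  (check: sum = 14 = tr ✓).

Step 4 — unit eigenvector for λ_1 ≈ 8.5616: v spans the null space of (Sigma - λ_1 I), whose rows are
  r_1 = (-5.5616, 2, 1),  r_2 = (2, -5.5616, 1),  r_3 = (1, 1, -0.5616).
  v is orthogonal to every row, so take v ∝ r_1 × r_2 = ((2)·(1) - (1)·(-5.5616), (1)·(2) - (-5.5616)·(1), (-5.5616)·(-5.5616) - (2)·(2)) ≈ (7.5616, 7.5616, 26.9309).
  Let u = (7.5616, 7.5616, 26.9309).
  ||u|| = √((7.5616)² + (7.5616)² + (26.9309)²) = √(839.6259) ≈ 28.9763,  v_1 = u/||u|| ≈ (0.261, 0.261, 0.9294) (||v_1|| = 1).

λ_1 = 8.5616,  λ_2 = 4.4384,  λ_3 = 1;  v_1 ≈ (0.261, 0.261, 0.9294)


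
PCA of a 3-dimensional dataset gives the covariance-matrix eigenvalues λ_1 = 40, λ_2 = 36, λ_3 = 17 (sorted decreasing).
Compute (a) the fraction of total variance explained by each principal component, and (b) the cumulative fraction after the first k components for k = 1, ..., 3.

Step 1 — total variance = trace(Sigma) = Σ λ_i = 40 + 36 + 17 = 93.

Step 2 — fraction explained by component i = λ_i / Σ λ:
  PC1: 40/93 = 0.4301
  PC2: 36/93 = 0.3871
  PC3: 17/93 = 0.1828

Step 3 — cumulative fraction after k components = (λ_1 + ... + λ_k) / Σ λ:
  k = 1: 40/93 = 0.4301
  k = 2: (40 + 36)/93 = 76/93 = 0.8172
  k = 3: (40 + 36 + 17)/93 = 93/93 = 1

Summary (fraction, with percent):

explained: PC1 0.4301 (43.01%), PC2 0.3871 (38.71%), PC3 0.1828 (18.28%);  cumulative: 0.4301, 0.8172, 1


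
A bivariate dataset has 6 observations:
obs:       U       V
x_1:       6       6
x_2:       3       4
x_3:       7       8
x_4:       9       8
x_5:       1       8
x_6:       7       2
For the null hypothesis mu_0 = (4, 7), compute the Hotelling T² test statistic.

Step 1 — sample mean vector:
  mean(U) = (6 + 3 + 7 + 9 + 1 + 7) / 6 = 33/6 = 5.5
  mean(V) = (6 + 4 + 8 + 8 + 8 + 2) / 6 = 36/6 = 6
  x̄ = (5.5, 6),  deviation x̄ - mu_0 = (5.5, 6) - (4, 7) = (1.5, -1).

Step 2 — sample covariance matrix, S[i,j] = (1/(n-1)) · Σ_k (x_{k,i} - mean_i) · (x_{k,j} - mean_j), divisor n-1 = 5:
  S[U,U] = ((0.5)·(0.5) + (-2.5)·(-2.5) + (1.5)·(1.5) + (3.5)·(3.5) + (-4.5)·(-4.5) + (1.5)·(1.5)) / 5 = 43.5/5 = 8.7
  S[U,V] = ((0.5)·(0) + (-2.5)·(-2) + (1.5)·(2) + (3.5)·(2) + (-4.5)·(2) + (1.5)·(-4)) / 5 = 0/5 = 0
  S[V,V] = ((0)·(0) + (-2)·(-2) + (2)·(2) + (2)·(2) + (2)·(2) + (-4)·(-4)) / 5 = 32/5 = 6.4
  S = [[8.7, 0],
 [0, 6.4]].

Step 3 — invert S. det(S) = 8.7·6.4 - (0)² = 55.68.
  S^{-1} = (1/det) · [[d, -b], [-b, a]] = [[0.1149, 0],
 [0, 0.1562]].

Step 4 — quadratic form (x̄ - mu_0)^T · S^{-1} · (x̄ - mu_0):
  S^{-1} · (x̄ - mu_0) = (0.1724, -0.1562),
  (x̄ - mu_0)^T · [...] = (1.5)·(0.1724) + (-1)·(-0.1562) = 0.4149.

Step 5 — scale by n: T² = 6 · 0.4149 = 2.4892.

T² ≈ 2.4892


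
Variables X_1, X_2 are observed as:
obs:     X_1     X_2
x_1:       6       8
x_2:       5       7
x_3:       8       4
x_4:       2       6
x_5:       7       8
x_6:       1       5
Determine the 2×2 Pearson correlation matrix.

Step 1 — column means:
  mean(X_1) = (6 + 5 + 8 + 2 + 7 + 1) / 6 = 29/6 = 4.8333
  mean(X_2) = (8 + 7 + 4 + 6 + 8 + 5) / 6 = 38/6 = 6.3333

Step 2 — sample variances and covariances s[i,j] = (1/(n-1)) · Σ_k (x_{k,i} - mean_i) · (x_{k,j} - mean_j), with n-1 = 5:
  s[X_1,X_1] = ((1.1667)·(1.1667) + (0.1667)·(0.1667) + (3.1667)·(3.1667) + (-2.8333)·(-2.8333) + (2.1667)·(2.1667) + (-3.8333)·(-3.8333)) / 5 = 38.8333/5 = 7.7667
  s[X_1,X_2] = ((1.1667)·(1.6667) + (0.1667)·(0.6667) + (3.1667)·(-2.3333) + (-2.8333)·(-0.3333) + (2.1667)·(1.6667) + (-3.8333)·(-1.3333)) / 5 = 4.3333/5 = 0.8667
  s[X_2,X_2] = ((1.6667)·(1.6667) + (0.6667)·(0.6667) + (-2.3333)·(-2.3333) + (-0.3333)·(-0.3333) + (1.6667)·(1.6667) + (-1.3333)·(-1.3333)) / 5 = 13.3333/5 = 2.6667
  Sample standard deviations s_i = √(s[i,i]):
  s(X_1) = √(7.7667) = 2.7869
  s(X_2) = √(2.6667) = 1.633

Step 3 — r_{ij} = s_{ij} / (s_i · s_j):
  r[X_1,X_1] = 1 (diagonal).
  r[X_1,X_2] = 0.8667 / (2.7869 · 1.633) = 0.8667 / 4.5509 = 0.1904
  r[X_2,X_2] = 1 (diagonal).

R is symmetric with unit diagonal. Assembling:

R = [[1, 0.1904],
 [0.1904, 1]]


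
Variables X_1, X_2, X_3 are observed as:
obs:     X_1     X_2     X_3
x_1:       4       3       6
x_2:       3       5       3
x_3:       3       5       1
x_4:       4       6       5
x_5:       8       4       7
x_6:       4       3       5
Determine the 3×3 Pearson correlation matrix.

Step 1 — column means:
  mean(X_1) = (4 + 3 + 3 + 4 + 8 + 4) / 6 = 26/6 = 4.3333
  mean(X_2) = (3 + 5 + 5 + 6 + 4 + 3) / 6 = 26/6 = 4.3333
  mean(X_3) = (6 + 3 + 1 + 5 + 7 + 5) / 6 = 27/6 = 4.5

Step 2 — sample variances and covariances s[i,j] = (1/(n-1)) · Σ_k (x_{k,i} - mean_i) · (x_{k,j} - mean_j), with n-1 = 5:
  s[X_1,X_1] = ((-0.3333)·(-0.3333) + (-1.3333)·(-1.3333) + (-1.3333)·(-1.3333) + (-0.3333)·(-0.3333) + (3.6667)·(3.6667) + (-0.3333)·(-0.3333)) / 5 = 17.3333/5 = 3.4667
  s[X_1,X_2] = ((-0.3333)·(-1.3333) + (-1.3333)·(0.6667) + (-1.3333)·(0.6667) + (-0.3333)·(1.6667) + (3.6667)·(-0.3333) + (-0.3333)·(-1.3333)) / 5 = -2.6667/5 = -0.5333
  s[X_1,X_3] = ((-0.3333)·(1.5) + (-1.3333)·(-1.5) + (-1.3333)·(-3.5) + (-0.3333)·(0.5) + (3.6667)·(2.5) + (-0.3333)·(0.5)) / 5 = 15/5 = 3
  s[X_2,X_2] = ((-1.3333)·(-1.3333) + (0.6667)·(0.6667) + (0.6667)·(0.6667) + (1.6667)·(1.6667) + (-0.3333)·(-0.3333) + (-1.3333)·(-1.3333)) / 5 = 7.3333/5 = 1.4667
  s[X_2,X_3] = ((-1.3333)·(1.5) + (0.6667)·(-1.5) + (0.6667)·(-3.5) + (1.6667)·(0.5) + (-0.3333)·(2.5) + (-1.3333)·(0.5)) / 5 = -6/5 = -1.2
  s[X_3,X_3] = ((1.5)·(1.5) + (-1.5)·(-1.5) + (-3.5)·(-3.5) + (0.5)·(0.5) + (2.5)·(2.5) + (0.5)·(0.5)) / 5 = 23.5/5 = 4.7
  Sample standard deviations s_i = √(s[i,i]):
  s(X_1) = √(3.4667) = 1.8619
  s(X_2) = √(1.4667) = 1.2111
  s(X_3) = √(4.7) = 2.1679

Step 3 — r_{ij} = s_{ij} / (s_i · s_j):
  r[X_1,X_1] = 1 (diagonal).
  r[X_1,X_2] = -0.5333 / (1.8619 · 1.2111) = -0.5333 / 2.2549 = -0.2365
  r[X_1,X_3] = 3 / (1.8619 · 2.1679) = 3 / 4.0365 = 0.7432
  r[X_2,X_2] = 1 (diagonal).
  r[X_2,X_3] = -1.2 / (1.2111 · 2.1679) = -1.2 / 2.6255 = -0.4571
  r[X_3,X_3] = 1 (diagonal).

R is symmetric with unit diagonal. Assembling:

R = [[1, -0.2365, 0.7432],
 [-0.2365, 1, -0.4571],
 [0.7432, -0.4571, 1]]


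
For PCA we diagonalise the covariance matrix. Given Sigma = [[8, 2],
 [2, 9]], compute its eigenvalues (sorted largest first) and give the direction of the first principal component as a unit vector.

Step 1 — characteristic polynomial of 2×2 Sigma:
  det(Sigma - λI) = λ² - trace · λ + det = 0.
  trace = 8 + 9 = 17, det = 8·9 - (2)² = 68.
Step 2 — discriminant:
  Δ = trace² - 4·det = 289 - 272 = 17.
Step 3 — eigenvalues:
  λ = (trace ± √Δ)/2 = (17 ± 4.1231)/2,
  λ_1 = 10.5616,  λ_2 = 6.4384.

Step 4 — unit eigenvector for λ_1: solve (Sigma - λ_1 I)v = 0. First row:
  (8 - 10.5616)·v_x + (2)·v_y = 0, i.e. (-2.5616)·v_x + (2)·v_y = 0,
  so v ∝ (b, λ_1 - a) = (2, 2.5616) = u.
  ||u|| = √((2)² + (2.5616)²) = √(10.5616) ≈ 3.2499,
  v_1 = u/||u|| ≈ (0.6154, 0.7882) (||v_1|| = 1).

λ_1 = 10.5616,  λ_2 = 6.4384;  v_1 ≈ (0.6154, 0.7882)


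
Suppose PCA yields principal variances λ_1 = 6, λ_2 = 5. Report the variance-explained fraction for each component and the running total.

Step 1 — total variance = trace(Sigma) = Σ λ_i = 6 + 5 = 11.

Step 2 — fraction explained by component i = λ_i / Σ λ:
  PC1: 6/11 = 0.5455
  PC2: 5/11 = 0.4545

Step 3 — cumulative fraction after k components = (λ_1 + ... + λ_k) / Σ λ:
  k = 1: 6/11 = 0.5455
  k = 2: (6 + 5)/11 = 11/11 = 1

Summary (fraction, with percent):

explained: PC1 0.5455 (54.55%), PC2 0.4545 (45.45%);  cumulative: 0.5455, 1


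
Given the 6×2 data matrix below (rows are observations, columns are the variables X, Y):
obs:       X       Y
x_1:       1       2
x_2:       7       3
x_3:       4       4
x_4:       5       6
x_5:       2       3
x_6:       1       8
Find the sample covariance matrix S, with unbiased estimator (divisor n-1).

Step 1 — column means:
  mean(X) = (1 + 7 + 4 + 5 + 2 + 1) / 6 = 20/6 = 3.3333
  mean(Y) = (2 + 3 + 4 + 6 + 3 + 8) / 6 = 26/6 = 4.3333

Step 2 — sample covariance S[i,j] = (1/(n-1)) · Σ_k (x_{k,i} - mean_i) · (x_{k,j} - mean_j), with n-1 = 5.
  S[X,X] = ((-2.3333)·(-2.3333) + (3.6667)·(3.6667) + (0.6667)·(0.6667) + (1.6667)·(1.6667) + (-1.3333)·(-1.3333) + (-2.3333)·(-2.3333)) / 5 = 29.3333/5 = 5.8667
  S[X,Y] = ((-2.3333)·(-2.3333) + (3.6667)·(-1.3333) + (0.6667)·(-0.3333) + (1.6667)·(1.6667) + (-1.3333)·(-1.3333) + (-2.3333)·(3.6667)) / 5 = -3.6667/5 = -0.7333
  S[Y,Y] = ((-2.3333)·(-2.3333) + (-1.3333)·(-1.3333) + (-0.3333)·(-0.3333) + (1.6667)·(1.6667) + (-1.3333)·(-1.3333) + (3.6667)·(3.6667)) / 5 = 25.3333/5 = 5.0667

S is symmetric (S[j,i] = S[i,j]). Assembling:

S = [[5.8667, -0.7333],
 [-0.7333, 5.0667]]


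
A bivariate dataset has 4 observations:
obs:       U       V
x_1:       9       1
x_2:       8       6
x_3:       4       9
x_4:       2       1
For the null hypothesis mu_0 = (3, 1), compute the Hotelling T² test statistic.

Step 1 — sample mean vector:
  mean(U) = (9 + 8 + 4 + 2) / 4 = 23/4 = 5.75
  mean(V) = (1 + 6 + 9 + 1) / 4 = 17/4 = 4.25
  x̄ = (5.75, 4.25),  deviation x̄ - mu_0 = (5.75, 4.25) - (3, 1) = (2.75, 3.25).

Step 2 — sample covariance matrix, S[i,j] = (1/(n-1)) · Σ_k (x_{k,i} - mean_i) · (x_{k,j} - mean_j), divisor n-1 = 3:
  S[U,U] = ((3.25)·(3.25) + (2.25)·(2.25) + (-1.75)·(-1.75) + (-3.75)·(-3.75)) / 3 = 32.75/3 = 10.9167
  S[U,V] = ((3.25)·(-3.25) + (2.25)·(1.75) + (-1.75)·(4.75) + (-3.75)·(-3.25)) / 3 = -2.75/3 = -0.9167
  S[V,V] = ((-3.25)·(-3.25) + (1.75)·(1.75) + (4.75)·(4.75) + (-3.25)·(-3.25)) / 3 = 46.75/3 = 15.5833
  S = [[10.9167, -0.9167],
 [-0.9167, 15.5833]].

Step 3 — invert S. det(S) = 10.9167·15.5833 - (-0.9167)² = 169.2778.
  S^{-1} = (1/det) · [[d, -b], [-b, a]] = [[0.0921, 0.0054],
 [0.0054, 0.0645]].

Step 4 — quadratic form (x̄ - mu_0)^T · S^{-1} · (x̄ - mu_0):
  S^{-1} · (x̄ - mu_0) = (0.2708, 0.2245),
  (x̄ - mu_0)^T · [...] = (2.75)·(0.2708) + (3.25)·(0.2245) = 1.4742.

Step 5 — scale by n: T² = 4 · 1.4742 = 5.8966.

T² ≈ 5.8966


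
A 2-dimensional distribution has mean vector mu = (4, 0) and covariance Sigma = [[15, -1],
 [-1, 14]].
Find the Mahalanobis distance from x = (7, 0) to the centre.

Step 1 — centre the observation: (x - mu) = (3, 0).

Step 2 — invert Sigma. det(Sigma) = 15·14 - (-1)² = 209.
  Sigma^{-1} = (1/det) · [[d, -b], [-b, a]] = [[0.067, 0.0048],
 [0.0048, 0.0718]].

Step 3 — form the quadratic (x - mu)^T · Sigma^{-1} · (x - mu):
  Sigma^{-1} · (x - mu) = (0.201, 0.0144).
  (x - mu)^T · [Sigma^{-1} · (x - mu)] = (3)·(0.201) + (0)·(0.0144) = 0.6029.

Step 4 — take square root: d = √(0.6029) ≈ 0.7764.

d(x, mu) = √(0.6029) ≈ 0.7764


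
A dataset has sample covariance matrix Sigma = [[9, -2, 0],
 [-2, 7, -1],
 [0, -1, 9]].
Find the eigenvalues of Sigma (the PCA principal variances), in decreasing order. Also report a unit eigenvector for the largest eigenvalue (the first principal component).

Step 1 — characteristic polynomial p(λ) = det(λI - Sigma) = λ³ - tr·λ² + c_1·λ - det, where tr = trace, c_1 = sum of the principal 2×2 minors, det = det(Sigma):
  tr = 9 + 7 + 9 = 25,
  c_1 = (9·7 - (-2)²) + (9·9 - (0)²) + (7·9 - (-1)²) = 59 + 81 + 62 = 202,
  det = 9·(7·9 - (-1)²) - (-2)·((-2)·9 - (-1)·(0)) + (0)·((-2)·(-1) - 7·(0)) = 9·(62) - (-2)·(-18) + (0)·(2) = 522.
  So p(λ) = λ³ - 25λ² + 202λ - 522.
Step 2 — look for an integer root (rational root theorem: any rational root is an integer divisor of 522). Testing λ = 9:
  p(9) = 729 - 2025 + 1818 - 522 = 0  ✓
  Dividing out (λ - 9): p(λ) = (λ - 9)(λ² - 16λ + 58).
Step 3 — remaining eigenvalues from the quadratic λ² - 16λ + 58 = 0:
  Δ = 16² - 4·58 = 256 - 232 = 24,  λ = (16 ± √24)/2 = (16 ± 4.899)/2 ≈ 10.4495 or 5.5505.
  Sorted: λ_1 = 10.4495,  λ_2 = 9,  λ_3 = 5.5505  (check: sum = 25 = tr ✓).

Step 4 — unit eigenvector for λ_1 ≈ 10.4495: v spans the null space of (Sigma - λ_1 I), whose rows are
  r_1 = (-1.4495, -2, 0),  r_2 = (-2, -3.4495, -1),  r_3 = (0, -1, -1.4495).
  v is orthogonal to every row, so take v ∝ r_1 × r_2 = ((-2)·(-1) - (0)·(-3.4495), (0)·(-2) - (-1.4495)·(-1), (-1.4495)·(-3.4495) - (-2)·(-2)) ≈ (2, -1.4495, 1).
  Let u = (2, -1.4495, 1).
  ||u|| = √((2)² + (-1.4495)² + (1)²) = √(7.101) ≈ 2.6648,  v_1 = u/||u|| ≈ (0.7505, -0.5439, 0.3753) (||v_1|| = 1).

λ_1 = 10.4495,  λ_2 = 9,  λ_3 = 5.5505;  v_1 ≈ (0.7505, -0.5439, 0.3753)


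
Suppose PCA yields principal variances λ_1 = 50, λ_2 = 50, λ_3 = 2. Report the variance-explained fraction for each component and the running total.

Step 1 — total variance = trace(Sigma) = Σ λ_i = 50 + 50 + 2 = 102.

Step 2 — fraction explained by component i = λ_i / Σ λ:
  PC1: 50/102 = 0.4902
  PC2: 50/102 = 0.4902
  PC3: 2/102 = 0.0196

Step 3 — cumulative fraction after k components = (λ_1 + ... + λ_k) / Σ λ:
  k = 1: 50/102 = 0.4902
  k = 2: (50 + 50)/102 = 100/102 = 0.9804
  k = 3: (50 + 50 + 2)/102 = 102/102 = 1

Summary (fraction, with percent):

explained: PC1 0.4902 (49.02%), PC2 0.4902 (49.02%), PC3 0.0196 (1.96%);  cumulative: 0.4902, 0.9804, 1


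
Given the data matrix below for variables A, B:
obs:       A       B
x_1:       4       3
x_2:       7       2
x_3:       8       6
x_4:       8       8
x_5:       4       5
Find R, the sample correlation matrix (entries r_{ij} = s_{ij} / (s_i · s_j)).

Step 1 — column means:
  mean(A) = (4 + 7 + 8 + 8 + 4) / 5 = 31/5 = 6.2
  mean(B) = (3 + 2 + 6 + 8 + 5) / 5 = 24/5 = 4.8

Step 2 — sample variances and covariances s[i,j] = (1/(n-1)) · Σ_k (x_{k,i} - mean_i) · (x_{k,j} - mean_j), with n-1 = 4:
  s[A,A] = ((-2.2)·(-2.2) + (0.8)·(0.8) + (1.8)·(1.8) + (1.8)·(1.8) + (-2.2)·(-2.2)) / 4 = 16.8/4 = 4.2
  s[A,B] = ((-2.2)·(-1.8) + (0.8)·(-2.8) + (1.8)·(1.2) + (1.8)·(3.2) + (-2.2)·(0.2)) / 4 = 9.2/4 = 2.3
  s[B,B] = ((-1.8)·(-1.8) + (-2.8)·(-2.8) + (1.2)·(1.2) + (3.2)·(3.2) + (0.2)·(0.2)) / 4 = 22.8/4 = 5.7
  Sample standard deviations s_i = √(s[i,i]):
  s(A) = √(4.2) = 2.0494
  s(B) = √(5.7) = 2.3875

Step 3 — r_{ij} = s_{ij} / (s_i · s_j):
  r[A,A] = 1 (diagonal).
  r[A,B] = 2.3 / (2.0494 · 2.3875) = 2.3 / 4.8929 = 0.4701
  r[B,B] = 1 (diagonal).

R is symmetric with unit diagonal. Assembling:

R = [[1, 0.4701],
 [0.4701, 1]]


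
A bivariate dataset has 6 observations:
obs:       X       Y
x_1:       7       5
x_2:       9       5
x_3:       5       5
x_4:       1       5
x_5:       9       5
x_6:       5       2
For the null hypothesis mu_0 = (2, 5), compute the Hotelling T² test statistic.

Step 1 — sample mean vector:
  mean(X) = (7 + 9 + 5 + 1 + 9 + 5) / 6 = 36/6 = 6
  mean(Y) = (5 + 5 + 5 + 5 + 5 + 2) / 6 = 27/6 = 4.5
  x̄ = (6, 4.5),  deviation x̄ - mu_0 = (6, 4.5) - (2, 5) = (4, -0.5).

Step 2 — sample covariance matrix, S[i,j] = (1/(n-1)) · Σ_k (x_{k,i} - mean_i) · (x_{k,j} - mean_j), divisor n-1 = 5:
  S[X,X] = ((1)·(1) + (3)·(3) + (-1)·(-1) + (-5)·(-5) + (3)·(3) + (-1)·(-1)) / 5 = 46/5 = 9.2
  S[X,Y] = ((1)·(0.5) + (3)·(0.5) + (-1)·(0.5) + (-5)·(0.5) + (3)·(0.5) + (-1)·(-2.5)) / 5 = 3/5 = 0.6
  S[Y,Y] = ((0.5)·(0.5) + (0.5)·(0.5) + (0.5)·(0.5) + (0.5)·(0.5) + (0.5)·(0.5) + (-2.5)·(-2.5)) / 5 = 7.5/5 = 1.5
  S = [[9.2, 0.6],
 [0.6, 1.5]].

Step 3 — invert S. det(S) = 9.2·1.5 - (0.6)² = 13.44.
  S^{-1} = (1/det) · [[d, -b], [-b, a]] = [[0.1116, -0.0446],
 [-0.0446, 0.6845]].

Step 4 — quadratic form (x̄ - mu_0)^T · S^{-1} · (x̄ - mu_0):
  S^{-1} · (x̄ - mu_0) = (0.4687, -0.5208),
  (x̄ - mu_0)^T · [...] = (4)·(0.4687) + (-0.5)·(-0.5208) = 2.1354.

Step 5 — scale by n: T² = 6 · 2.1354 = 12.8125.

T² ≈ 12.8125


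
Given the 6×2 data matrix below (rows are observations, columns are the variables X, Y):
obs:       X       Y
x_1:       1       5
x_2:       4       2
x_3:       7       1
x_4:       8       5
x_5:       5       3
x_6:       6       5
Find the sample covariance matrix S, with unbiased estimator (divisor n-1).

Step 1 — column means:
  mean(X) = (1 + 4 + 7 + 8 + 5 + 6) / 6 = 31/6 = 5.1667
  mean(Y) = (5 + 2 + 1 + 5 + 3 + 5) / 6 = 21/6 = 3.5

Step 2 — sample covariance S[i,j] = (1/(n-1)) · Σ_k (x_{k,i} - mean_i) · (x_{k,j} - mean_j), with n-1 = 5.
  S[X,X] = ((-4.1667)·(-4.1667) + (-1.1667)·(-1.1667) + (1.8333)·(1.8333) + (2.8333)·(2.8333) + (-0.1667)·(-0.1667) + (0.8333)·(0.8333)) / 5 = 30.8333/5 = 6.1667
  S[X,Y] = ((-4.1667)·(1.5) + (-1.1667)·(-1.5) + (1.8333)·(-2.5) + (2.8333)·(1.5) + (-0.1667)·(-0.5) + (0.8333)·(1.5)) / 5 = -3.5/5 = -0.7
  S[Y,Y] = ((1.5)·(1.5) + (-1.5)·(-1.5) + (-2.5)·(-2.5) + (1.5)·(1.5) + (-0.5)·(-0.5) + (1.5)·(1.5)) / 5 = 15.5/5 = 3.1

S is symmetric (S[j,i] = S[i,j]). Assembling:

S = [[6.1667, -0.7],
 [-0.7, 3.1]]


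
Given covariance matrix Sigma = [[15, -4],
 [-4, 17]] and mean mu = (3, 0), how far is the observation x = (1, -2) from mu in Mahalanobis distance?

Step 1 — centre the observation: (x - mu) = (-2, -2).

Step 2 — invert Sigma. det(Sigma) = 15·17 - (-4)² = 239.
  Sigma^{-1} = (1/det) · [[d, -b], [-b, a]] = [[0.0711, 0.0167],
 [0.0167, 0.0628]].

Step 3 — form the quadratic (x - mu)^T · Sigma^{-1} · (x - mu):
  Sigma^{-1} · (x - mu) = (-0.1757, -0.159).
  (x - mu)^T · [Sigma^{-1} · (x - mu)] = (-2)·(-0.1757) + (-2)·(-0.159) = 0.6695.

Step 4 — take square root: d = √(0.6695) ≈ 0.8182.

d(x, mu) = √(0.6695) ≈ 0.8182


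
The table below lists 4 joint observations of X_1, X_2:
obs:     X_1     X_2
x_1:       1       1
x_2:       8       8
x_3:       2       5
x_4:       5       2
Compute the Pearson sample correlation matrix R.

Step 1 — column means:
  mean(X_1) = (1 + 8 + 2 + 5) / 4 = 16/4 = 4
  mean(X_2) = (1 + 8 + 5 + 2) / 4 = 16/4 = 4

Step 2 — sample variances and covariances s[i,j] = (1/(n-1)) · Σ_k (x_{k,i} - mean_i) · (x_{k,j} - mean_j), with n-1 = 3:
  s[X_1,X_1] = ((-3)·(-3) + (4)·(4) + (-2)·(-2) + (1)·(1)) / 3 = 30/3 = 10
  s[X_1,X_2] = ((-3)·(-3) + (4)·(4) + (-2)·(1) + (1)·(-2)) / 3 = 21/3 = 7
  s[X_2,X_2] = ((-3)·(-3) + (4)·(4) + (1)·(1) + (-2)·(-2)) / 3 = 30/3 = 10
  Sample standard deviations s_i = √(s[i,i]):
  s(X_1) = √(10) = 3.1623
  s(X_2) = √(10) = 3.1623

Step 3 — r_{ij} = s_{ij} / (s_i · s_j):
  r[X_1,X_1] = 1 (diagonal).
  r[X_1,X_2] = 7 / (3.1623 · 3.1623) = 7 / 10 = 0.7
  r[X_2,X_2] = 1 (diagonal).

R is symmetric with unit diagonal. Assembling:

R = [[1, 0.7],
 [0.7, 1]]


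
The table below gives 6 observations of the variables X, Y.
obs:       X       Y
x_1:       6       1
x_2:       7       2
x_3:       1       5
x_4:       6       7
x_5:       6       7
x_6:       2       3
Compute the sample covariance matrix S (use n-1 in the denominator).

Step 1 — column means:
  mean(X) = (6 + 7 + 1 + 6 + 6 + 2) / 6 = 28/6 = 4.6667
  mean(Y) = (1 + 2 + 5 + 7 + 7 + 3) / 6 = 25/6 = 4.1667

Step 2 — sample covariance S[i,j] = (1/(n-1)) · Σ_k (x_{k,i} - mean_i) · (x_{k,j} - mean_j), with n-1 = 5.
  S[X,X] = ((1.3333)·(1.3333) + (2.3333)·(2.3333) + (-3.6667)·(-3.6667) + (1.3333)·(1.3333) + (1.3333)·(1.3333) + (-2.6667)·(-2.6667)) / 5 = 31.3333/5 = 6.2667
  S[X,Y] = ((1.3333)·(-3.1667) + (2.3333)·(-2.1667) + (-3.6667)·(0.8333) + (1.3333)·(2.8333) + (1.3333)·(2.8333) + (-2.6667)·(-1.1667)) / 5 = -1.6667/5 = -0.3333
  S[Y,Y] = ((-3.1667)·(-3.1667) + (-2.1667)·(-2.1667) + (0.8333)·(0.8333) + (2.8333)·(2.8333) + (2.8333)·(2.8333) + (-1.1667)·(-1.1667)) / 5 = 32.8333/5 = 6.5667

S is symmetric (S[j,i] = S[i,j]). Assembling:

S = [[6.2667, -0.3333],
 [-0.3333, 6.5667]]


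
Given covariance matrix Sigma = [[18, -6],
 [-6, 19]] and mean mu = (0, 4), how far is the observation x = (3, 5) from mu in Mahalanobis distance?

Step 1 — centre the observation: (x - mu) = (3, 1).

Step 2 — invert Sigma. det(Sigma) = 18·19 - (-6)² = 306.
  Sigma^{-1} = (1/det) · [[d, -b], [-b, a]] = [[0.0621, 0.0196],
 [0.0196, 0.0588]].

Step 3 — form the quadratic (x - mu)^T · Sigma^{-1} · (x - mu):
  Sigma^{-1} · (x - mu) = (0.2059, 0.1176).
  (x - mu)^T · [Sigma^{-1} · (x - mu)] = (3)·(0.2059) + (1)·(0.1176) = 0.7353.

Step 4 — take square root: d = √(0.7353) ≈ 0.8575.

d(x, mu) = √(0.7353) ≈ 0.8575


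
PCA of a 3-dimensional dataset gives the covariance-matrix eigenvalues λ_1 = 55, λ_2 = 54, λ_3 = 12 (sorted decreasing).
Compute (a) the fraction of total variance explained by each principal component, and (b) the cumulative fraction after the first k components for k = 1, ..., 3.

Step 1 — total variance = trace(Sigma) = Σ λ_i = 55 + 54 + 12 = 121.

Step 2 — fraction explained by component i = λ_i / Σ λ:
  PC1: 55/121 = 0.4545
  PC2: 54/121 = 0.4463
  PC3: 12/121 = 0.0992

Step 3 — cumulative fraction after k components = (λ_1 + ... + λ_k) / Σ λ:
  k = 1: 55/121 = 0.4545
  k = 2: (55 + 54)/121 = 109/121 = 0.9008
  k = 3: (55 + 54 + 12)/121 = 121/121 = 1

Summary (fraction, with percent):

explained: PC1 0.4545 (45.45%), PC2 0.4463 (44.63%), PC3 0.0992 (9.92%);  cumulative: 0.4545, 0.9008, 1


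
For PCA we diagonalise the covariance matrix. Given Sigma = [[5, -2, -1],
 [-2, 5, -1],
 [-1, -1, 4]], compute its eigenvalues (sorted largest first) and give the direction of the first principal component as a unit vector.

Step 1 — characteristic polynomial p(λ) = det(λI - Sigma) = λ³ - tr·λ² + c_1·λ - det, where tr = trace, c_1 = sum of the principal 2×2 minors, det = det(Sigma):
  tr = 5 + 5 + 4 = 14,
  c_1 = (5·5 - (-2)²) + (5·4 - (-1)²) + (5·4 - (-1)²) = 21 + 19 + 19 = 59,
  det = 5·(5·4 - (-1)²) - (-2)·((-2)·4 - (-1)·(-1)) + (-1)·((-2)·(-1) - 5·(-1)) = 5·(19) - (-2)·(-9) + (-1)·(7) = 70.
  So p(λ) = λ³ - 14λ² + 59λ - 70.
Step 2 — look for an integer root (rational root theorem: any rational root is an integer divisor of 70). Testing λ = 2:
  p(2) = 8 - 56 + 118 - 70 = 0  ✓
  Dividing out (λ - 2): p(λ) = (λ - 2)(λ² - 12λ + 35).
Step 3 — remaining eigenvalues from the quadratic λ² - 12λ + 35 = 0:
  Δ = 12² - 4·35 = 144 - 140 = 4,  λ = (12 ± √4)/2 = (12 ± 2)/2 = 7 or 5.
  Sorted: λ_1 = 7,  λ_2 = 5,  λ_3 = 2  (check: sum = 14 = tr ✓).

Step 4 — unit eigenvector for λ_1 = 7: v spans the null space of (Sigma - λ_1 I), whose rows are
  r_1 = (-2, -2, -1),  r_2 = (-2, -2, -1),  r_3 = (-1, -1, -3).
  v is orthogonal to every row, so take v ∝ r_1 × r_3 = ((-2)·(-3) - (-1)·(-1), (-1)·(-1) - (-2)·(-3), (-2)·(-1) - (-2)·(-1)) = (5, -5, 0).
  Rescale (divide by 5): u = (1, -1, 0).
  ||u|| = √((1)² + (-1)² + (0)²) = √(2) ≈ 1.4142,  v_1 = u/||u|| ≈ (0.7071, -0.7071, 0) (||v_1|| = 1).

λ_1 = 7,  λ_2 = 5,  λ_3 = 2;  v_1 ≈ (0.7071, -0.7071, 0)


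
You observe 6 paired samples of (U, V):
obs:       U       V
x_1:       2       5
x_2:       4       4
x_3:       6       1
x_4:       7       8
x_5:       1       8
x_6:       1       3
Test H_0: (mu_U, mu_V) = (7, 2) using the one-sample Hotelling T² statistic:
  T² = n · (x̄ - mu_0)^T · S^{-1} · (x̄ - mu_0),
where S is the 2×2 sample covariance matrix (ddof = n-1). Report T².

Step 1 — sample mean vector:
  mean(U) = (2 + 4 + 6 + 7 + 1 + 1) / 6 = 21/6 = 3.5
  mean(V) = (5 + 4 + 1 + 8 + 8 + 3) / 6 = 29/6 = 4.8333
  x̄ = (3.5, 4.8333),  deviation x̄ - mu_0 = (3.5, 4.8333) - (7, 2) = (-3.5, 2.8333).

Step 2 — sample covariance matrix, S[i,j] = (1/(n-1)) · Σ_k (x_{k,i} - mean_i) · (x_{k,j} - mean_j), divisor n-1 = 5:
  S[U,U] = ((-1.5)·(-1.5) + (0.5)·(0.5) + (2.5)·(2.5) + (3.5)·(3.5) + (-2.5)·(-2.5) + (-2.5)·(-2.5)) / 5 = 33.5/5 = 6.7
  S[U,V] = ((-1.5)·(0.1667) + (0.5)·(-0.8333) + (2.5)·(-3.8333) + (3.5)·(3.1667) + (-2.5)·(3.1667) + (-2.5)·(-1.8333)) / 5 = -2.5/5 = -0.5
  S[V,V] = ((0.1667)·(0.1667) + (-0.8333)·(-0.8333) + (-3.8333)·(-3.8333) + (3.1667)·(3.1667) + (3.1667)·(3.1667) + (-1.8333)·(-1.8333)) / 5 = 38.8333/5 = 7.7667
  S = [[6.7, -0.5],
 [-0.5, 7.7667]].

Step 3 — invert S. det(S) = 6.7·7.7667 - (-0.5)² = 51.7867.
  S^{-1} = (1/det) · [[d, -b], [-b, a]] = [[0.15, 0.0097],
 [0.0097, 0.1294]].

Step 4 — quadratic form (x̄ - mu_0)^T · S^{-1} · (x̄ - mu_0):
  S^{-1} · (x̄ - mu_0) = (-0.4976, 0.3328),
  (x̄ - mu_0)^T · [...] = (-3.5)·(-0.4976) + (2.8333)·(0.3328) = 2.6843.

Step 5 — scale by n: T² = 6 · 2.6843 = 16.1058.

T² ≈ 16.1058


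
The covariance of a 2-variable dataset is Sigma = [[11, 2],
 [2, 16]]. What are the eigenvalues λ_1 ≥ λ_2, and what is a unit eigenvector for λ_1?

Step 1 — characteristic polynomial of 2×2 Sigma:
  det(Sigma - λI) = λ² - trace · λ + det = 0.
  trace = 11 + 16 = 27, det = 11·16 - (2)² = 172.
Step 2 — discriminant:
  Δ = trace² - 4·det = 729 - 688 = 41.
Step 3 — eigenvalues:
  λ = (trace ± √Δ)/2 = (27 ± 6.4031)/2,
  λ_1 = 16.7016,  λ_2 = 10.2984.

Step 4 — unit eigenvector for λ_1: solve (Sigma - λ_1 I)v = 0. First row:
  (11 - 16.7016)·v_x + (2)·v_y = 0, i.e. (-5.7016)·v_x + (2)·v_y = 0,
  so v ∝ (b, λ_1 - a) = (2, 5.7016) = u.
  ||u|| = √((2)² + (5.7016)²) = √(36.5078) ≈ 6.0422,
  v_1 = u/||u|| ≈ (0.331, 0.9436) (||v_1|| = 1).

λ_1 = 16.7016,  λ_2 = 10.2984;  v_1 ≈ (0.331, 0.9436)


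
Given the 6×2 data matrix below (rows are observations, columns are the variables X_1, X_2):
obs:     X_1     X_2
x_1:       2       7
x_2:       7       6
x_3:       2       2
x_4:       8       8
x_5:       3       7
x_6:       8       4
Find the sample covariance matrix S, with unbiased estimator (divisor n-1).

Step 1 — column means:
  mean(X_1) = (2 + 7 + 2 + 8 + 3 + 8) / 6 = 30/6 = 5
  mean(X_2) = (7 + 6 + 2 + 8 + 7 + 4) / 6 = 34/6 = 5.6667

Step 2 — sample covariance S[i,j] = (1/(n-1)) · Σ_k (x_{k,i} - mean_i) · (x_{k,j} - mean_j), with n-1 = 5.
  S[X_1,X_1] = ((-3)·(-3) + (2)·(2) + (-3)·(-3) + (3)·(3) + (-2)·(-2) + (3)·(3)) / 5 = 44/5 = 8.8
  S[X_1,X_2] = ((-3)·(1.3333) + (2)·(0.3333) + (-3)·(-3.6667) + (3)·(2.3333) + (-2)·(1.3333) + (3)·(-1.6667)) / 5 = 7/5 = 1.4
  S[X_2,X_2] = ((1.3333)·(1.3333) + (0.3333)·(0.3333) + (-3.6667)·(-3.6667) + (2.3333)·(2.3333) + (1.3333)·(1.3333) + (-1.6667)·(-1.6667)) / 5 = 25.3333/5 = 5.0667

S is symmetric (S[j,i] = S[i,j]). Assembling:

S = [[8.8, 1.4],
 [1.4, 5.0667]]


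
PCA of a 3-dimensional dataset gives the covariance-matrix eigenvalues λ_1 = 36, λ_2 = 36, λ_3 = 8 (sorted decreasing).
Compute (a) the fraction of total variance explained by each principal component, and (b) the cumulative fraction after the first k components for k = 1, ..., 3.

Step 1 — total variance = trace(Sigma) = Σ λ_i = 36 + 36 + 8 = 80.

Step 2 — fraction explained by component i = λ_i / Σ λ:
  PC1: 36/80 = 0.45
  PC2: 36/80 = 0.45
  PC3: 8/80 = 0.1

Step 3 — cumulative fraction after k components = (λ_1 + ... + λ_k) / Σ λ:
  k = 1: 36/80 = 0.45
  k = 2: (36 + 36)/80 = 72/80 = 0.9
  k = 3: (36 + 36 + 8)/80 = 80/80 = 1

Summary (fraction, with percent):

explained: PC1 0.45 (45%), PC2 0.45 (45%), PC3 0.1 (10%);  cumulative: 0.45, 0.9, 1


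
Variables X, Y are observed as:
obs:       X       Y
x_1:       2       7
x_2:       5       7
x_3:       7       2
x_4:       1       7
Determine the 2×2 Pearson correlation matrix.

Step 1 — column means:
  mean(X) = (2 + 5 + 7 + 1) / 4 = 15/4 = 3.75
  mean(Y) = (7 + 7 + 2 + 7) / 4 = 23/4 = 5.75

Step 2 — sample variances and covariances s[i,j] = (1/(n-1)) · Σ_k (x_{k,i} - mean_i) · (x_{k,j} - mean_j), with n-1 = 3:
  s[X,X] = ((-1.75)·(-1.75) + (1.25)·(1.25) + (3.25)·(3.25) + (-2.75)·(-2.75)) / 3 = 22.75/3 = 7.5833
  s[X,Y] = ((-1.75)·(1.25) + (1.25)·(1.25) + (3.25)·(-3.75) + (-2.75)·(1.25)) / 3 = -16.25/3 = -5.4167
  s[Y,Y] = ((1.25)·(1.25) + (1.25)·(1.25) + (-3.75)·(-3.75) + (1.25)·(1.25)) / 3 = 18.75/3 = 6.25
  Sample standard deviations s_i = √(s[i,i]):
  s(X) = √(7.5833) = 2.7538
  s(Y) = √(6.25) = 2.5

Step 3 — r_{ij} = s_{ij} / (s_i · s_j):
  r[X,X] = 1 (diagonal).
  r[X,Y] = -5.4167 / (2.7538 · 2.5) = -5.4167 / 6.8845 = -0.7868
  r[Y,Y] = 1 (diagonal).

R is symmetric with unit diagonal. Assembling:

R = [[1, -0.7868],
 [-0.7868, 1]]


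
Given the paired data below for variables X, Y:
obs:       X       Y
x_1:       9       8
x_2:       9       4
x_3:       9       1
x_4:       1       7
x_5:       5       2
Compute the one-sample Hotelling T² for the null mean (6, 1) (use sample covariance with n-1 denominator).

Step 1 — sample mean vector:
  mean(X) = (9 + 9 + 9 + 1 + 5) / 5 = 33/5 = 6.6
  mean(Y) = (8 + 4 + 1 + 7 + 2) / 5 = 22/5 = 4.4
  x̄ = (6.6, 4.4),  deviation x̄ - mu_0 = (6.6, 4.4) - (6, 1) = (0.6, 3.4).

Step 2 — sample covariance matrix, S[i,j] = (1/(n-1)) · Σ_k (x_{k,i} - mean_i) · (x_{k,j} - mean_j), divisor n-1 = 4:
  S[X,X] = ((2.4)·(2.4) + (2.4)·(2.4) + (2.4)·(2.4) + (-5.6)·(-5.6) + (-1.6)·(-1.6)) / 4 = 51.2/4 = 12.8
  S[X,Y] = ((2.4)·(3.6) + (2.4)·(-0.4) + (2.4)·(-3.4) + (-5.6)·(2.6) + (-1.6)·(-2.4)) / 4 = -11.2/4 = -2.8
  S[Y,Y] = ((3.6)·(3.6) + (-0.4)·(-0.4) + (-3.4)·(-3.4) + (2.6)·(2.6) + (-2.4)·(-2.4)) / 4 = 37.2/4 = 9.3
  S = [[12.8, -2.8],
 [-2.8, 9.3]].

Step 3 — invert S. det(S) = 12.8·9.3 - (-2.8)² = 111.2.
  S^{-1} = (1/det) · [[d, -b], [-b, a]] = [[0.0836, 0.0252],
 [0.0252, 0.1151]].

Step 4 — quadratic form (x̄ - mu_0)^T · S^{-1} · (x̄ - mu_0):
  S^{-1} · (x̄ - mu_0) = (0.1358, 0.4065),
  (x̄ - mu_0)^T · [...] = (0.6)·(0.1358) + (3.4)·(0.4065) = 1.4635.

Step 5 — scale by n: T² = 5 · 1.4635 = 7.3174.

T² ≈ 7.3174


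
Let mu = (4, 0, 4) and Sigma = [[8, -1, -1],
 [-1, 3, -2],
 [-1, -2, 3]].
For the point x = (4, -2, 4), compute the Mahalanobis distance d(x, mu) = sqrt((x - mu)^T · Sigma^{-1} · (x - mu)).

Step 1 — centre the observation: (x - mu) = (0, -2, 0).

Step 2 — invert Sigma (cofactor / det for 3×3, or solve directly):
  Sigma^{-1} = [[0.1667, 0.1667, 0.1667],
 [0.1667, 0.7667, 0.5667],
 [0.1667, 0.5667, 0.7667]].

Step 3 — form the quadratic (x - mu)^T · Sigma^{-1} · (x - mu):
  Sigma^{-1} · (x - mu) = (-0.3333, -1.5333, -1.1333).
  (x - mu)^T · [Sigma^{-1} · (x - mu)] = (0)·(-0.3333) + (-2)·(-1.5333) + (0)·(-1.1333) = 3.0667.

Step 4 — take square root: d = √(3.0667) ≈ 1.7512.

d(x, mu) = √(3.0667) ≈ 1.7512


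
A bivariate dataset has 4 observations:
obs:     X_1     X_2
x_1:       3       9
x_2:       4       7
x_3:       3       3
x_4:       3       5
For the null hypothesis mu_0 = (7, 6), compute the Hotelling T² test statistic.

Step 1 — sample mean vector:
  mean(X_1) = (3 + 4 + 3 + 3) / 4 = 13/4 = 3.25
  mean(X_2) = (9 + 7 + 3 + 5) / 4 = 24/4 = 6
  x̄ = (3.25, 6),  deviation x̄ - mu_0 = (3.25, 6) - (7, 6) = (-3.75, 0).

Step 2 — sample covariance matrix, S[i,j] = (1/(n-1)) · Σ_k (x_{k,i} - mean_i) · (x_{k,j} - mean_j), divisor n-1 = 3:
  S[X_1,X_1] = ((-0.25)·(-0.25) + (0.75)·(0.75) + (-0.25)·(-0.25) + (-0.25)·(-0.25)) / 3 = 0.75/3 = 0.25
  S[X_1,X_2] = ((-0.25)·(3) + (0.75)·(1) + (-0.25)·(-3) + (-0.25)·(-1)) / 3 = 1/3 = 0.3333
  S[X_2,X_2] = ((3)·(3) + (1)·(1) + (-3)·(-3) + (-1)·(-1)) / 3 = 20/3 = 6.6667
  S = [[0.25, 0.3333],
 [0.3333, 6.6667]].

Step 3 — invert S. det(S) = 0.25·6.6667 - (0.3333)² = 1.5556.
  S^{-1} = (1/det) · [[d, -b], [-b, a]] = [[4.2857, -0.2143],
 [-0.2143, 0.1607]].

Step 4 — quadratic form (x̄ - mu_0)^T · S^{-1} · (x̄ - mu_0):
  S^{-1} · (x̄ - mu_0) = (-16.0714, 0.8036),
  (x̄ - mu_0)^T · [...] = (-3.75)·(-16.0714) + (0)·(0.8036) = 60.2679.

Step 5 — scale by n: T² = 4 · 60.2679 = 241.0714.

T² ≈ 241.0714


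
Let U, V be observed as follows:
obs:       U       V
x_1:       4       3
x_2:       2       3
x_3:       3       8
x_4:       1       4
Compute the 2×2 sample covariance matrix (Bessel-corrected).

Step 1 — column means:
  mean(U) = (4 + 2 + 3 + 1) / 4 = 10/4 = 2.5
  mean(V) = (3 + 3 + 8 + 4) / 4 = 18/4 = 4.5

Step 2 — sample covariance S[i,j] = (1/(n-1)) · Σ_k (x_{k,i} - mean_i) · (x_{k,j} - mean_j), with n-1 = 3.
  S[U,U] = ((1.5)·(1.5) + (-0.5)·(-0.5) + (0.5)·(0.5) + (-1.5)·(-1.5)) / 3 = 5/3 = 1.6667
  S[U,V] = ((1.5)·(-1.5) + (-0.5)·(-1.5) + (0.5)·(3.5) + (-1.5)·(-0.5)) / 3 = 1/3 = 0.3333
  S[V,V] = ((-1.5)·(-1.5) + (-1.5)·(-1.5) + (3.5)·(3.5) + (-0.5)·(-0.5)) / 3 = 17/3 = 5.6667

S is symmetric (S[j,i] = S[i,j]). Assembling:

S = [[1.6667, 0.3333],
 [0.3333, 5.6667]]


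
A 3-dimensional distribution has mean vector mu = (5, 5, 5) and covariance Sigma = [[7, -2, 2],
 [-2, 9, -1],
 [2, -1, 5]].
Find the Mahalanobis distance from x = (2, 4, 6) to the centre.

Step 1 — centre the observation: (x - mu) = (-3, -1, 1).

Step 2 — invert Sigma (cofactor / det for 3×3, or solve directly):
  Sigma^{-1} = [[0.1692, 0.0308, -0.0615],
 [0.0308, 0.1192, 0.0115],
 [-0.0615, 0.0115, 0.2269]].

Step 3 — form the quadratic (x - mu)^T · Sigma^{-1} · (x - mu):
  Sigma^{-1} · (x - mu) = (-0.6, -0.2, 0.4).
  (x - mu)^T · [Sigma^{-1} · (x - mu)] = (-3)·(-0.6) + (-1)·(-0.2) + (1)·(0.4) = 2.4.

Step 4 — take square root: d = √(2.4) ≈ 1.5492.

d(x, mu) = √(2.4) ≈ 1.5492


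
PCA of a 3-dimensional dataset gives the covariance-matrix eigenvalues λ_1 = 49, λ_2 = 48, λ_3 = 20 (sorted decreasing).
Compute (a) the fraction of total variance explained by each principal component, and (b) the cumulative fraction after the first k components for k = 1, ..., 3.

Step 1 — total variance = trace(Sigma) = Σ λ_i = 49 + 48 + 20 = 117.

Step 2 — fraction explained by component i = λ_i / Σ λ:
  PC1: 49/117 = 0.4188
  PC2: 48/117 = 0.4103
  PC3: 20/117 = 0.1709

Step 3 — cumulative fraction after k components = (λ_1 + ... + λ_k) / Σ λ:
  k = 1: 49/117 = 0.4188
  k = 2: (49 + 48)/117 = 97/117 = 0.8291
  k = 3: (49 + 48 + 20)/117 = 117/117 = 1

Summary (fraction, with percent):

explained: PC1 0.4188 (41.88%), PC2 0.4103 (41.03%), PC3 0.1709 (17.09%);  cumulative: 0.4188, 0.8291, 1


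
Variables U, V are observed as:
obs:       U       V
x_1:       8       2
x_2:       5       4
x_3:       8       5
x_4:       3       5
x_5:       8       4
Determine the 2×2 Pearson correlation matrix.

Step 1 — column means:
  mean(U) = (8 + 5 + 8 + 3 + 8) / 5 = 32/5 = 6.4
  mean(V) = (2 + 4 + 5 + 5 + 4) / 5 = 20/5 = 4

Step 2 — sample variances and covariances s[i,j] = (1/(n-1)) · Σ_k (x_{k,i} - mean_i) · (x_{k,j} - mean_j), with n-1 = 4:
  s[U,U] = ((1.6)·(1.6) + (-1.4)·(-1.4) + (1.6)·(1.6) + (-3.4)·(-3.4) + (1.6)·(1.6)) / 4 = 21.2/4 = 5.3
  s[U,V] = ((1.6)·(-2) + (-1.4)·(0) + (1.6)·(1) + (-3.4)·(1) + (1.6)·(0)) / 4 = -5/4 = -1.25
  s[V,V] = ((-2)·(-2) + (0)·(0) + (1)·(1) + (1)·(1) + (0)·(0)) / 4 = 6/4 = 1.5
  Sample standard deviations s_i = √(s[i,i]):
  s(U) = √(5.3) = 2.3022
  s(V) = √(1.5) = 1.2247

Step 3 — r_{ij} = s_{ij} / (s_i · s_j):
  r[U,U] = 1 (diagonal).
  r[U,V] = -1.25 / (2.3022 · 1.2247) = -1.25 / 2.8196 = -0.4433
  r[V,V] = 1 (diagonal).

R is symmetric with unit diagonal. Assembling:

R = [[1, -0.4433],
 [-0.4433, 1]]
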